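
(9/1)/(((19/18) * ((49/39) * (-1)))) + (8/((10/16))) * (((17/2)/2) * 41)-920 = 6068322/4655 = 1303.61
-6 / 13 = -0.46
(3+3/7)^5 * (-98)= -46429.29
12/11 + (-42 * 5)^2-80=484232/11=44021.09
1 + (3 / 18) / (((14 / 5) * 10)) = 169 / 168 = 1.01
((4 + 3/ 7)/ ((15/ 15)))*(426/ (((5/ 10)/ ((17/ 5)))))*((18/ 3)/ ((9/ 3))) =898008/ 35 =25657.37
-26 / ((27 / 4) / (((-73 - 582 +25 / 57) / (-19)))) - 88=-6453448 / 29241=-220.70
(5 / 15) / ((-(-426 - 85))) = 1 / 1533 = 0.00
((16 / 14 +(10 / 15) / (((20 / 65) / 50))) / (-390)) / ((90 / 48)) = -9196 / 61425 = -0.15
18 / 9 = 2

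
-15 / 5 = -3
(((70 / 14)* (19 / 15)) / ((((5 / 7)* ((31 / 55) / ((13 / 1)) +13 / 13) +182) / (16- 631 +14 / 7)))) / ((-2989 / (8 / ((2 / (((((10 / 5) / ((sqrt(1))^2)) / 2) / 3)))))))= 1665521 / 175748076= 0.01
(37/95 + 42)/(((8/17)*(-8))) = -68459/6080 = -11.26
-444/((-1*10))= 222/5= 44.40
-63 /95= -0.66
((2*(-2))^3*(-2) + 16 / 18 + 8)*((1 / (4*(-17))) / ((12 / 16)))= -1232 / 459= -2.68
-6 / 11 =-0.55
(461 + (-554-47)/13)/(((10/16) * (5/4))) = 172544/325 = 530.90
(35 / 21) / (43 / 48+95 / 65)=1040 / 1471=0.71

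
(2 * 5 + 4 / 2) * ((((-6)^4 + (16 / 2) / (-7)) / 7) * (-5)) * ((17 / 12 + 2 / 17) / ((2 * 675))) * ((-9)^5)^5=9055620309534444593944409.00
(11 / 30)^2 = 121 / 900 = 0.13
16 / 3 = 5.33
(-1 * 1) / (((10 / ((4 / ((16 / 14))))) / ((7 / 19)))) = -49 / 380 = -0.13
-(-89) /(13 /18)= 123.23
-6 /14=-3 /7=-0.43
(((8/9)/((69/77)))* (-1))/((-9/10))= 6160/5589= 1.10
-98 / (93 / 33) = -1078 / 31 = -34.77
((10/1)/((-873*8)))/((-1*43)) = 5/150156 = 0.00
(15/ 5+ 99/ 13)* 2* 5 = 1380/ 13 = 106.15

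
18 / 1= 18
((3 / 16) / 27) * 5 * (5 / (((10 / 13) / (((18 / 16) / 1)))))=65 / 256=0.25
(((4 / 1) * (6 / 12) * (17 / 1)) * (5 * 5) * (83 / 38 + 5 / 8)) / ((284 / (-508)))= -23047325 / 5396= -4271.19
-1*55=-55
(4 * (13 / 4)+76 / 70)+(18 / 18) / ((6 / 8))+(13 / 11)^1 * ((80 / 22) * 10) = 741899 / 12705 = 58.39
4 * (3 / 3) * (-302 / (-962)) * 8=4832 / 481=10.05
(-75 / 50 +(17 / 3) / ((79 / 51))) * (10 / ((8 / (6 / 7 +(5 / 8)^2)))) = 953095 / 283136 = 3.37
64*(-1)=-64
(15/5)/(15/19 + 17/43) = 2451/968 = 2.53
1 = 1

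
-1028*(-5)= 5140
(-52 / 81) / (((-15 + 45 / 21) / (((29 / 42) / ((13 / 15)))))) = 29 / 729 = 0.04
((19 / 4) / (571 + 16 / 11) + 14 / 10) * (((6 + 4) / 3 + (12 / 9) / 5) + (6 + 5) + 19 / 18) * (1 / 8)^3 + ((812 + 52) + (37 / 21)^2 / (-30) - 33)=26254223539129 / 31595827200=830.94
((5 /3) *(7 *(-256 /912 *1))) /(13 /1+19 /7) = -392 /1881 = -0.21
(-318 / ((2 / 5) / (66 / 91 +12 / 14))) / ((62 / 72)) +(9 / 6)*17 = -8098689 / 5642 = -1435.43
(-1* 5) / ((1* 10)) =-1 / 2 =-0.50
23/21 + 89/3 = 646/21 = 30.76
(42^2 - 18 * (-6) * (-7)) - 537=471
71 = 71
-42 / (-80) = 0.52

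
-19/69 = -0.28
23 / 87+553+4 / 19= 914894 / 1653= 553.47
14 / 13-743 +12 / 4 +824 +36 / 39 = 86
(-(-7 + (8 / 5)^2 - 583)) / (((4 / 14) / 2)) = 102802 / 25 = 4112.08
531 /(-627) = -177 /209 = -0.85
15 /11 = 1.36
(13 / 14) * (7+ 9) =104 / 7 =14.86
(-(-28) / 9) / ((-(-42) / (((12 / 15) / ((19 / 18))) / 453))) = 16 / 129105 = 0.00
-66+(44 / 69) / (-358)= -815188 / 12351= -66.00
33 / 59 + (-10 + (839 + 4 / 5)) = 244956 / 295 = 830.36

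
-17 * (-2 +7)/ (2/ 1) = -85/ 2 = -42.50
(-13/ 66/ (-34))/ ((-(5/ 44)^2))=-572/ 1275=-0.45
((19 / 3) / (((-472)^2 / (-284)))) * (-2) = 1349 / 83544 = 0.02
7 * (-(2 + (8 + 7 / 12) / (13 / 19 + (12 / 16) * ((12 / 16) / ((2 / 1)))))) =-134246 / 1761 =-76.23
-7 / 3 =-2.33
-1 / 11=-0.09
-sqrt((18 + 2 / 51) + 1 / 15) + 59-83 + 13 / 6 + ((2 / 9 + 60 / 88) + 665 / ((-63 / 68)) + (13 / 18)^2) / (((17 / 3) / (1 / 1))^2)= -48.40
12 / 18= 2 / 3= 0.67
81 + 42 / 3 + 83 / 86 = 8253 / 86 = 95.97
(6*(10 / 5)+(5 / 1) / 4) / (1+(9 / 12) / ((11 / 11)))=53 / 7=7.57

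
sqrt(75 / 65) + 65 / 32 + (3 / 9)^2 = sqrt(195) / 13 + 617 / 288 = 3.22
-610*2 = -1220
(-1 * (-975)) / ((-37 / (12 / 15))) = -780 / 37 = -21.08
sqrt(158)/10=1.26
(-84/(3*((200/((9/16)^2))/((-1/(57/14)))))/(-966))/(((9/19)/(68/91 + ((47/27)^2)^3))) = -1007253188191/1482735695500800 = -0.00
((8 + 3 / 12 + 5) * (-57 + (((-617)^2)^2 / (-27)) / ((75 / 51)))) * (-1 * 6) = 65288314701398 / 225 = 290170287561.77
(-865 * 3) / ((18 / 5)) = -4325 / 6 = -720.83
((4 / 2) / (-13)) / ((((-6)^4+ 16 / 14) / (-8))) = 14 / 14755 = 0.00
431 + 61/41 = 17732/41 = 432.49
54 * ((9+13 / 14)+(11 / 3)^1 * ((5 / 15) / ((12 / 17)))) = 8815 / 14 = 629.64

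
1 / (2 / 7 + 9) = 7 / 65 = 0.11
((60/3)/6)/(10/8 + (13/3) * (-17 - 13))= -8/309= -0.03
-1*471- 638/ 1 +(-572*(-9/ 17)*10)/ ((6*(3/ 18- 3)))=-1287.13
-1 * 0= 0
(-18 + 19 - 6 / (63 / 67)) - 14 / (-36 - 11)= -5.08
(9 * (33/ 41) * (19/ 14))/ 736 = 0.01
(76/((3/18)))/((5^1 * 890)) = 228/2225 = 0.10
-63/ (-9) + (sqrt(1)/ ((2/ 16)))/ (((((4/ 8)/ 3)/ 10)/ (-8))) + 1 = -3832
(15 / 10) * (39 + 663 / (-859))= 49257 / 859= 57.34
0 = 0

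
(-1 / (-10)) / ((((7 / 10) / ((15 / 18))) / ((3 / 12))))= 5 / 168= 0.03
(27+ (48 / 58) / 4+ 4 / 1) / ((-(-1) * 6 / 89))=80545 / 174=462.90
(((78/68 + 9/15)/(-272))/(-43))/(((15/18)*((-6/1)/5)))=-0.00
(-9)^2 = 81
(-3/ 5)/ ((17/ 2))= -6/ 85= -0.07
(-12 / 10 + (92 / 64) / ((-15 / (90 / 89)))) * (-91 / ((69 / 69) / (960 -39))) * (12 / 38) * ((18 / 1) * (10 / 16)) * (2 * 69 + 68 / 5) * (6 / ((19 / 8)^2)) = 10003489200432 / 160645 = 62270778.43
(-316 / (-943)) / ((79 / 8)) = 0.03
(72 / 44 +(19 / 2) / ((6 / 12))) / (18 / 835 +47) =189545 / 431893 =0.44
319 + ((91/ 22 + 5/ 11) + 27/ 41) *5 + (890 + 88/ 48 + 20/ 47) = 1237.51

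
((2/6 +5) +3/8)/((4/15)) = 685/32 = 21.41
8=8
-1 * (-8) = 8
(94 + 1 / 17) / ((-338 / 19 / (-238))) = 16359 / 13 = 1258.38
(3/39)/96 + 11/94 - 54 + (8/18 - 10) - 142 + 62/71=-2555773141/12493728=-204.56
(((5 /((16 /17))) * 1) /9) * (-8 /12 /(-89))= 85 /19224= 0.00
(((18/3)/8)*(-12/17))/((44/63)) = -567/748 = -0.76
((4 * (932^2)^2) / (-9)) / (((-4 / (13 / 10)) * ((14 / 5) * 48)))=810896122.18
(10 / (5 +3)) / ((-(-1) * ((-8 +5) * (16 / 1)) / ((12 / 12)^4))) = -5 / 192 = -0.03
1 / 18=0.06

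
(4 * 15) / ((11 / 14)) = 840 / 11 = 76.36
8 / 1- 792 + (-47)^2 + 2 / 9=12827 / 9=1425.22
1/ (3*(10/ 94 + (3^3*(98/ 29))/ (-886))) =603809/ 6162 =97.99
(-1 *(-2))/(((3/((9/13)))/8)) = 48/13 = 3.69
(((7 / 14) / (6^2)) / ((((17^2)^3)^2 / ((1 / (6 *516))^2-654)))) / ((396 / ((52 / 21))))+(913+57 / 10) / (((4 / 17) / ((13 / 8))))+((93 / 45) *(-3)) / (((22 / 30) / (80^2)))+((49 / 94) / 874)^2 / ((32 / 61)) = -2631831936330176804892460461841191577973 / 55100375962423298366278863351766320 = -47764.32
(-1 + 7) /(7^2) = 6 /49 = 0.12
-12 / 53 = -0.23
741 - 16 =725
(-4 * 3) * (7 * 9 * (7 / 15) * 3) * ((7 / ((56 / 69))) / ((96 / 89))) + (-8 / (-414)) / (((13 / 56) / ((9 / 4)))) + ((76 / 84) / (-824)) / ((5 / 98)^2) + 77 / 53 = -66296515800683 / 7834756800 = -8461.85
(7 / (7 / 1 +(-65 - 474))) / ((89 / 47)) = -47 / 6764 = -0.01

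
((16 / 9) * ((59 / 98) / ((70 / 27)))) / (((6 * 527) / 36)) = 4248 / 903805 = 0.00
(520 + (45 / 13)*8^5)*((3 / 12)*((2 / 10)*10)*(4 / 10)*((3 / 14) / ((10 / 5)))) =2441.74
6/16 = 0.38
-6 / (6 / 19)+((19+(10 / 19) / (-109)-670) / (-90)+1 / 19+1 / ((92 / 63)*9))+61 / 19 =-8.43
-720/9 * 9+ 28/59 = -42452/59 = -719.53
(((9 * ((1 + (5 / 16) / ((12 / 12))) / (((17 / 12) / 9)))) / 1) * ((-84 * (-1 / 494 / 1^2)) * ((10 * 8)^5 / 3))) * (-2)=-27875821100.26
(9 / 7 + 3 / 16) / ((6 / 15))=825 / 224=3.68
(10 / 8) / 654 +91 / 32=29777 / 10464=2.85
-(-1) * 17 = 17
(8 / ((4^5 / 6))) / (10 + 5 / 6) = 9 / 2080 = 0.00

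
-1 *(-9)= 9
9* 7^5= 151263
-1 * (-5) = 5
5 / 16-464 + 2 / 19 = -140929 / 304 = -463.58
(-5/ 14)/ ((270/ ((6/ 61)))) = -1/ 7686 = -0.00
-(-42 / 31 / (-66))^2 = -49 / 116281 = -0.00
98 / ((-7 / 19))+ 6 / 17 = -4516 / 17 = -265.65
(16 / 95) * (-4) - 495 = -47089 / 95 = -495.67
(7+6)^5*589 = 218691577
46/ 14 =3.29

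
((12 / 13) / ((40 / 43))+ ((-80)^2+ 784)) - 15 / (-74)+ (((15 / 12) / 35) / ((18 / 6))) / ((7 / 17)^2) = 71126796749 / 9898980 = 7185.27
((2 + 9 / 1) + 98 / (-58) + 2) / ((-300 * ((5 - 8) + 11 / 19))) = 779 / 50025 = 0.02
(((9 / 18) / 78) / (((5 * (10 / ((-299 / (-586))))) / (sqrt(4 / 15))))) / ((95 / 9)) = 23 * sqrt(15) / 27835000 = 0.00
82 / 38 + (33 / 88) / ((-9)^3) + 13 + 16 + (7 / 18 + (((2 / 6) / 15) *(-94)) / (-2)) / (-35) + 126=1015569167 / 6463800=157.12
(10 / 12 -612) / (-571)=3667 / 3426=1.07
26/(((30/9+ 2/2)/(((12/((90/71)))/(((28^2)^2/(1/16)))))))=71/12293120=0.00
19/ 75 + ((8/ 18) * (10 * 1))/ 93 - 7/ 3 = -42524/ 20925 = -2.03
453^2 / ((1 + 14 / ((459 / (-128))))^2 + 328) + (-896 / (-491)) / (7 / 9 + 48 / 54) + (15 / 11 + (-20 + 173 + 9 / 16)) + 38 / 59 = 1385225988176805559 / 1806930545229040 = 766.62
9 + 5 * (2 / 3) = 37 / 3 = 12.33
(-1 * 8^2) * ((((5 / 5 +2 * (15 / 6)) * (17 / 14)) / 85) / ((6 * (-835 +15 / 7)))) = 16 / 14575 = 0.00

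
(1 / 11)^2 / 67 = 1 / 8107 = 0.00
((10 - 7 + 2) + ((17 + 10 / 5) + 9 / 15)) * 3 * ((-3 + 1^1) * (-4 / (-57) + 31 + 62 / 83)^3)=-279677205201881006 / 58828305495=-4754126.48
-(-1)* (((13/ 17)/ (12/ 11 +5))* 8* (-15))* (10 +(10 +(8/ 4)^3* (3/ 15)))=-325.42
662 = 662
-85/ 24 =-3.54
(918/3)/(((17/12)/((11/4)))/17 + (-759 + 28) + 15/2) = -20196/47749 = -0.42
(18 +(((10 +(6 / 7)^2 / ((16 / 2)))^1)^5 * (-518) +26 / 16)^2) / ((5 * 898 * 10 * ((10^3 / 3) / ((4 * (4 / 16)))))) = 196443003.77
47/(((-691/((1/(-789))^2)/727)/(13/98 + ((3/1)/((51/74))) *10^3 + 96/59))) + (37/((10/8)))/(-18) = -1.99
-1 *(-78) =78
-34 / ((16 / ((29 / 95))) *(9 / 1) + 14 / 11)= -5423 / 75443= -0.07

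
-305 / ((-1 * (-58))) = -5.26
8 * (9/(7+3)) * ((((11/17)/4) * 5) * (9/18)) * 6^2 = 1782/17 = 104.82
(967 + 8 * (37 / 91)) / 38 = 4647 / 182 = 25.53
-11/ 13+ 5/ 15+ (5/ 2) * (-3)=-625/ 78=-8.01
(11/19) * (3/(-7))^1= -33/133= -0.25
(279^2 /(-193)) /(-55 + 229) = -25947 /11194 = -2.32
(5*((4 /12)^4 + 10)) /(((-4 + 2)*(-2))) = 4055 /324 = 12.52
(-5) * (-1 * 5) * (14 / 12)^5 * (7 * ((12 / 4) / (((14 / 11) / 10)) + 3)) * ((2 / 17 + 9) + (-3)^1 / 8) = 15487230325 / 176256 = 87867.82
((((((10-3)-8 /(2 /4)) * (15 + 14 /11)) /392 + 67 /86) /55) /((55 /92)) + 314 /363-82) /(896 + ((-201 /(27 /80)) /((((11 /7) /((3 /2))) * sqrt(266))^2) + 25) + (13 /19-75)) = -0.10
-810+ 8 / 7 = -5662 / 7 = -808.86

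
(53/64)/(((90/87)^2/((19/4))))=3.68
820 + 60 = 880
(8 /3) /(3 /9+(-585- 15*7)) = -8 /2069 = -0.00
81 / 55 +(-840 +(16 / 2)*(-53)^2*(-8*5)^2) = 1977489881 / 55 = 35954361.47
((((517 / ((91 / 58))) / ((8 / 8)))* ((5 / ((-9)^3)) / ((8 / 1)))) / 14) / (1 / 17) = -1274405 / 3714984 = -0.34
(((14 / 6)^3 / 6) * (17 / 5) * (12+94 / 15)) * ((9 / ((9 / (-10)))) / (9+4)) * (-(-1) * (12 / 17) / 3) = -375928 / 15795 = -23.80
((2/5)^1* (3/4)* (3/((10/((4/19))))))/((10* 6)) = 3/9500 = 0.00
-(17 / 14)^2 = -289 / 196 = -1.47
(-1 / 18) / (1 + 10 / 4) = -1 / 63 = -0.02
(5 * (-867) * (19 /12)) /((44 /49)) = -7643.72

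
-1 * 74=-74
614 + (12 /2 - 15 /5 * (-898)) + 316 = 3630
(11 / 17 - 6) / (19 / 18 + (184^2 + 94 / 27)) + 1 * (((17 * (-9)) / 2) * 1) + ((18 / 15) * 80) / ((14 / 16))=14453978649 / 435175622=33.21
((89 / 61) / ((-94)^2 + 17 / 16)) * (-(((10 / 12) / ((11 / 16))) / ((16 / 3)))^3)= -22250 / 11479839063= -0.00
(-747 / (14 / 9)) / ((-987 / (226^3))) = 12934128708 / 2303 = 5616208.73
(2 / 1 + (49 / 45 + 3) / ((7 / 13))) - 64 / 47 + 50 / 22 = 1710739 / 162855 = 10.50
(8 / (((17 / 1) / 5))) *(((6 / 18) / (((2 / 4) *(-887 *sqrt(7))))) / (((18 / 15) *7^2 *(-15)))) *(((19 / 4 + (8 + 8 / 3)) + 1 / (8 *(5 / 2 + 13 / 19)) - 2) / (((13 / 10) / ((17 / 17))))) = 1953800 *sqrt(7) / 658992395061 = 0.00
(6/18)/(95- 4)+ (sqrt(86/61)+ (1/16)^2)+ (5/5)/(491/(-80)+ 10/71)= -378945571/2380455168+ sqrt(5246)/61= 1.03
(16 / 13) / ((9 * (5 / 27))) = 48 / 65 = 0.74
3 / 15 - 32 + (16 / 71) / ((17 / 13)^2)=-31.67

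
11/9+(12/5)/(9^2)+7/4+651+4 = 355321/540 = 658.00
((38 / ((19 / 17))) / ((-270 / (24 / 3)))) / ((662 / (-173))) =11764 / 44685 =0.26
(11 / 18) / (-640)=-11 / 11520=-0.00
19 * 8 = 152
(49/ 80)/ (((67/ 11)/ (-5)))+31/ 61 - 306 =-20009599/ 65392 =-305.99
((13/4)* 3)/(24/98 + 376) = 1911/73744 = 0.03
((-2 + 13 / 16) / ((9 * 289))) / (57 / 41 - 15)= 779 / 23221728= 0.00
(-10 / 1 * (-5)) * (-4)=-200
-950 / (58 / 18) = -8550 / 29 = -294.83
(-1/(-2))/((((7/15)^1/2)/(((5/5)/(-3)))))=-5/7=-0.71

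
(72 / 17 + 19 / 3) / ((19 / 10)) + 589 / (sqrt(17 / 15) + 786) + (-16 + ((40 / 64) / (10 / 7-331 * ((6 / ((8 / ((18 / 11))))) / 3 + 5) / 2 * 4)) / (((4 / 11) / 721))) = -8545113756426149 / 851581189122144-19 * sqrt(255) / 298933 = -10.04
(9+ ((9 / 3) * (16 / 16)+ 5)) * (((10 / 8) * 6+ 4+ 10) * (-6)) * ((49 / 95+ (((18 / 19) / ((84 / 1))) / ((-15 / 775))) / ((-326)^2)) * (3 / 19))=-479639106819 / 2685594520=-178.60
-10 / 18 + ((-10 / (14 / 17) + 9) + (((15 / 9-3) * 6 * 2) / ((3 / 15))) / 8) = -863 / 63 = -13.70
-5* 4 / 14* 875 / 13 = -1250 / 13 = -96.15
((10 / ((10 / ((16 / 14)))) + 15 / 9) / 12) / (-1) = -59 / 252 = -0.23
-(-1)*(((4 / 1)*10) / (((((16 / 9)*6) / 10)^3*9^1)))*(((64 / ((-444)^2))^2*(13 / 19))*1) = 0.00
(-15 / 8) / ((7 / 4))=-1.07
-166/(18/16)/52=-332/117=-2.84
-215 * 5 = -1075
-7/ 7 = -1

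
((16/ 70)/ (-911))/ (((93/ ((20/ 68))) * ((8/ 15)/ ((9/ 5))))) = -9/ 3360679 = -0.00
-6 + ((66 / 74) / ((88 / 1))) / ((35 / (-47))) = -62301 / 10360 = -6.01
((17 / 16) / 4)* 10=85 / 32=2.66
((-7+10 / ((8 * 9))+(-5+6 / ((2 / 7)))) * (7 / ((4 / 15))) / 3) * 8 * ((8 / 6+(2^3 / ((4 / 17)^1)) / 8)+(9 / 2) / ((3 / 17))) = 19884.70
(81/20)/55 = 81/1100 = 0.07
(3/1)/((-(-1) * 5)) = 3/5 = 0.60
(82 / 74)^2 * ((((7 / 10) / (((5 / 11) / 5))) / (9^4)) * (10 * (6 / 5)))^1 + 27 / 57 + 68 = 19480908121 / 284430285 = 68.49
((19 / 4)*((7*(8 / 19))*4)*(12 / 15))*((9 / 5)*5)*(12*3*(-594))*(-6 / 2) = 129330432 / 5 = 25866086.40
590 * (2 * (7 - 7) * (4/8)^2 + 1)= 590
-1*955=-955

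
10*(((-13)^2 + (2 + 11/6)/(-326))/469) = 1652705/458682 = 3.60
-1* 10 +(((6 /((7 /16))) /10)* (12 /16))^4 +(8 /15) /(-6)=-121140206 /13505625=-8.97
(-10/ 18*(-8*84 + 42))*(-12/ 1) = -4200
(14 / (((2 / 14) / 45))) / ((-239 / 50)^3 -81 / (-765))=-9371250000 / 231857623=-40.42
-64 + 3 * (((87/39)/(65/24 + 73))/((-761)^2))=-875482694936/13679417141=-64.00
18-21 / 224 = 573 / 32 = 17.91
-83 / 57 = -1.46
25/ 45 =5/ 9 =0.56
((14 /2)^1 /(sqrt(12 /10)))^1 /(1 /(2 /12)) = 7 * sqrt(30) /36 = 1.07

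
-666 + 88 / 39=-25886 / 39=-663.74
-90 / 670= -9 / 67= -0.13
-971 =-971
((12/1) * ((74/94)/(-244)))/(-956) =111/2740852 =0.00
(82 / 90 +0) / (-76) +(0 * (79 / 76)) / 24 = -41 / 3420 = -0.01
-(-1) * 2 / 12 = 1 / 6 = 0.17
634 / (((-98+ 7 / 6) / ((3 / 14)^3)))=-25677 / 398566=-0.06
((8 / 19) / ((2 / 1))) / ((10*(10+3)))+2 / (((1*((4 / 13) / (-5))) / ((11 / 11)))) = -80271 / 2470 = -32.50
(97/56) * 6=291/28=10.39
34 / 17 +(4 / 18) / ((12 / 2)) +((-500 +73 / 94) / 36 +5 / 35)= -830555 / 71064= -11.69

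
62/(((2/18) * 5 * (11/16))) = 8928/55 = 162.33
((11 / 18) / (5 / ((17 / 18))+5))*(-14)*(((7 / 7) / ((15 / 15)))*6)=-374 / 75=-4.99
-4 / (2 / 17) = -34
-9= -9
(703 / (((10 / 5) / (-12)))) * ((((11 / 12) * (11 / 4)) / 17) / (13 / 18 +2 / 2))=-363.17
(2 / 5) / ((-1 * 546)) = -1 / 1365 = -0.00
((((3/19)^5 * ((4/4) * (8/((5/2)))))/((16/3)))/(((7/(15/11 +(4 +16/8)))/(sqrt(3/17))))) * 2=118098 * sqrt(51)/16206067955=0.00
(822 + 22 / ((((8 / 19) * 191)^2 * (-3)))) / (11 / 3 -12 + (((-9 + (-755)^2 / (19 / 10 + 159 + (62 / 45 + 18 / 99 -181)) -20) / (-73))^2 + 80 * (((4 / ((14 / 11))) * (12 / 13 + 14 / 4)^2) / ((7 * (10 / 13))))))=131693126289523058817193 / 28616789204875974737812672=0.00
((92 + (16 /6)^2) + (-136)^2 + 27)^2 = 28089424801 /81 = 346783022.23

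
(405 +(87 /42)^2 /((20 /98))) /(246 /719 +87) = 12252479 /2511960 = 4.88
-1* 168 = -168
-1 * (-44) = 44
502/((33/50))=25100/33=760.61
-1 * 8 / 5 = -8 / 5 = -1.60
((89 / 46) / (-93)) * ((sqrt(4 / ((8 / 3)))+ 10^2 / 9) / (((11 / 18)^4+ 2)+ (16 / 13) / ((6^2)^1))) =-44984160 / 423003649 - 10121436 * sqrt(6) / 2115018245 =-0.12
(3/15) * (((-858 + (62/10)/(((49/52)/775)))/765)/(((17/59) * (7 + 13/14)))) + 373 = 18870133049/50524425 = 373.49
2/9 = 0.22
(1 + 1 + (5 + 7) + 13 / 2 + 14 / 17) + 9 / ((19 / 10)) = 16835 / 646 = 26.06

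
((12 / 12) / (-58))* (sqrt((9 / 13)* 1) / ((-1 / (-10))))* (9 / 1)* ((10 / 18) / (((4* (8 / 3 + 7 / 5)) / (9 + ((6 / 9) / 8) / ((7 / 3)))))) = -284625* sqrt(13) / 2575664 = -0.40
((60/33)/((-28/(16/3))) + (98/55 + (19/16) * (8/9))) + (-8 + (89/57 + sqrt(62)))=-519773/131670 + sqrt(62)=3.93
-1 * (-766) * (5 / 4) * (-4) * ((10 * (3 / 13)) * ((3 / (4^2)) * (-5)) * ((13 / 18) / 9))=47875 / 72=664.93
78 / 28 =2.79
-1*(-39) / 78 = 1 / 2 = 0.50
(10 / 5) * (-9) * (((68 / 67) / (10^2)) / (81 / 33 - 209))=1683 / 1902800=0.00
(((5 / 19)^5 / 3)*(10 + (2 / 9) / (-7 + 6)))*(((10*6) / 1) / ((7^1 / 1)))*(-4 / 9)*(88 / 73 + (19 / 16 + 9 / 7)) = -2176625000 / 37758815577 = -0.06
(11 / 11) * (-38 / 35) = -38 / 35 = -1.09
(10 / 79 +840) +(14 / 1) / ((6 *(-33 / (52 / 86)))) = 282522712 / 336303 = 840.08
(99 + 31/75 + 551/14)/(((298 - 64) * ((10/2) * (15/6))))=145709/3071250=0.05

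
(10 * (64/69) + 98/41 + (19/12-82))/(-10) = 259329/37720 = 6.88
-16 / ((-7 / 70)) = 160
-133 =-133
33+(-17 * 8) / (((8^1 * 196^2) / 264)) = 157905 / 4802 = 32.88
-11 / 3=-3.67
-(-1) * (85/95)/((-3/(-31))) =527/57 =9.25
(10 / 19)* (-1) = -10 / 19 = -0.53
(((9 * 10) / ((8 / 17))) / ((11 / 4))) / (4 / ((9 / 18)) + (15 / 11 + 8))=4.01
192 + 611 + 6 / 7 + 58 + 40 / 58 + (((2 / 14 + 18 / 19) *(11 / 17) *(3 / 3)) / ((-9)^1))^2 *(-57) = 181641714778 / 210673197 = 862.20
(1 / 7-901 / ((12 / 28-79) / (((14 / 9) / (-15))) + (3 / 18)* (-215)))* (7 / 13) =-126311 / 212215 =-0.60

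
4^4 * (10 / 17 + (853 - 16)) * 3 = 10935552 / 17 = 643267.76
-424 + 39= -385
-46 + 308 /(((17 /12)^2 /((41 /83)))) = 715030 /23987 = 29.81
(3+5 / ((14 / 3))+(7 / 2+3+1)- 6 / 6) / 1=74 / 7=10.57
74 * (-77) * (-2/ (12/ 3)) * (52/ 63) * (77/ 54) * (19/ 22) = 703703/ 243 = 2895.90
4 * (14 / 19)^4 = 153664 / 130321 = 1.18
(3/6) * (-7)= -7/2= -3.50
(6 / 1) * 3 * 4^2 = 288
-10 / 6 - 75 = -230 / 3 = -76.67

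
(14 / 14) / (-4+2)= -1 / 2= -0.50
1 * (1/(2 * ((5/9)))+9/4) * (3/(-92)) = -189/1840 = -0.10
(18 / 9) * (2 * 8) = 32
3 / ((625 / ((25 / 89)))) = 3 / 2225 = 0.00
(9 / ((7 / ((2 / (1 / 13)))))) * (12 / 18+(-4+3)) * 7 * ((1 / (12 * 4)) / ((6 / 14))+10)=-18811 / 24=-783.79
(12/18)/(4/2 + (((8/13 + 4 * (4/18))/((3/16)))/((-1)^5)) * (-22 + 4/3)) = 351/88349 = 0.00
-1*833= -833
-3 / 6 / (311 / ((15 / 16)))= -15 / 9952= -0.00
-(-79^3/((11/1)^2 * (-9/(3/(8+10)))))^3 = -119851595982618319/278957081304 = -429641.70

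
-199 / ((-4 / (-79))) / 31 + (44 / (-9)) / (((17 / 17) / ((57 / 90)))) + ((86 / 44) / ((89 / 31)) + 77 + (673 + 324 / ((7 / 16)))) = 156175725659 / 114719220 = 1361.37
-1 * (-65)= 65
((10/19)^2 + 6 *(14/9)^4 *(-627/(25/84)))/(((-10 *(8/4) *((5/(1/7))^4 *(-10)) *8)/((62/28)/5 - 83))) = 234501019632679/92147528812500000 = 0.00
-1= -1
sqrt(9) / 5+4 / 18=37 / 45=0.82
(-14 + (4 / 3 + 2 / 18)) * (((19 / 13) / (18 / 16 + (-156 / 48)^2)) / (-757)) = 34352 / 16562403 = 0.00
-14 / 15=-0.93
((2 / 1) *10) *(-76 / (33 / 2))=-3040 / 33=-92.12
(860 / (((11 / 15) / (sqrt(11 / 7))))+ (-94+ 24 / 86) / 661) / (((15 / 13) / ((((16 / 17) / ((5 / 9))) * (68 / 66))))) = -335296 / 1563265+ 214656 * sqrt(77) / 847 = 2223.63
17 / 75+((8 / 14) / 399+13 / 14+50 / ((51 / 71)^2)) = 98.06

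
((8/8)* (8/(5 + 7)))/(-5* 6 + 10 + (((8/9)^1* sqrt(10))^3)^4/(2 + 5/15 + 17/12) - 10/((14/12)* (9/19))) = 1977006755367/192301563046207600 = 0.00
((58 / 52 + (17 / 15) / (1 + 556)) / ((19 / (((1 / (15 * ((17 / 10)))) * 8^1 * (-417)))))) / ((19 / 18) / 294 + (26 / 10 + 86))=-476145131616 / 5483302810193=-0.09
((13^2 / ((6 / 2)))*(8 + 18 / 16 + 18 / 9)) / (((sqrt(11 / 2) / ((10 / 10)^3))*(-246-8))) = -15041*sqrt(22) / 67056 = -1.05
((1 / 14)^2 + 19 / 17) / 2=3741 / 6664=0.56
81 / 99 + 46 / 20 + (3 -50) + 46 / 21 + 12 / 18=-41.02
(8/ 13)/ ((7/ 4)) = 32/ 91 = 0.35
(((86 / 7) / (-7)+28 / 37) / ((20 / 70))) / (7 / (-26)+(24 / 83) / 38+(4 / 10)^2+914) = -927670250 / 242629007047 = -0.00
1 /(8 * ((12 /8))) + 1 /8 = 5 /24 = 0.21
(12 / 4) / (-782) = -3 / 782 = -0.00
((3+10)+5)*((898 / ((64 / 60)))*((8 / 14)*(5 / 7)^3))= 7576875 / 2401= 3155.72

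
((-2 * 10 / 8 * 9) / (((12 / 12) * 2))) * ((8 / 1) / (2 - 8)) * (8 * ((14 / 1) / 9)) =560 / 3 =186.67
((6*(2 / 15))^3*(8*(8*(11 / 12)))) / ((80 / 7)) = 2.63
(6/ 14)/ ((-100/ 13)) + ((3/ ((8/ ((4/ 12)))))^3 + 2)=174383/ 89600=1.95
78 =78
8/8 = 1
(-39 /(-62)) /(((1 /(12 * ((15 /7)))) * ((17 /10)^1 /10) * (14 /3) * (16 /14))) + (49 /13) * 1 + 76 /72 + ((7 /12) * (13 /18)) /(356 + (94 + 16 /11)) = 89689680193 /3957027984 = 22.67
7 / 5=1.40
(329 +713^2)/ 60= 84783/ 10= 8478.30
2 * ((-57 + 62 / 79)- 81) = -21680 / 79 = -274.43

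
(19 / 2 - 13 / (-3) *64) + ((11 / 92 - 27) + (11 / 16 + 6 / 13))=3747335 / 14352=261.10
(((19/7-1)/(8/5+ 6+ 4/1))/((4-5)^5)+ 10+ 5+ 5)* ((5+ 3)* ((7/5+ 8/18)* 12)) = 2140736/609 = 3515.17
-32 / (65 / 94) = -3008 / 65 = -46.28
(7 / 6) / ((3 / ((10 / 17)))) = 0.23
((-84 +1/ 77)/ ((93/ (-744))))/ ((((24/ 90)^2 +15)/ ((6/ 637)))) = 69843600/ 166325159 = 0.42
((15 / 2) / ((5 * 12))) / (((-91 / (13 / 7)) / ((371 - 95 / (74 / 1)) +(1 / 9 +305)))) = -64205 / 37296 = -1.72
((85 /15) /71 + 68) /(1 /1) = 14501 /213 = 68.08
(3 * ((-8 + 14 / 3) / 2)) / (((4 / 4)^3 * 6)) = -5 / 6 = -0.83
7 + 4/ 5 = 39/ 5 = 7.80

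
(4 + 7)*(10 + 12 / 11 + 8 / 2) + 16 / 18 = 166.89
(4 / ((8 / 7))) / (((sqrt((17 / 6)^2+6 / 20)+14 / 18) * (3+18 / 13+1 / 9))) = -257985 / 3290393+22113 * sqrt(7495) / 6580786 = 0.21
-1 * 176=-176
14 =14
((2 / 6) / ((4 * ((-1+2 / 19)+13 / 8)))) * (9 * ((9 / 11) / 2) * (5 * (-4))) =-3420 / 407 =-8.40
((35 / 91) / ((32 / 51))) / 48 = 85 / 6656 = 0.01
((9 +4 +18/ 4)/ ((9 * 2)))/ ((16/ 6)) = 35/ 96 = 0.36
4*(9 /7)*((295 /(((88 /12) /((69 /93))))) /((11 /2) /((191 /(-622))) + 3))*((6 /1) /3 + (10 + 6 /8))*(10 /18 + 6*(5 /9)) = -991390275 /1942336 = -510.41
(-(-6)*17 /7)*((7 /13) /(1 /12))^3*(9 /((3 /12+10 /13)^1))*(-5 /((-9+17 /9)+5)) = 13991201280 /170183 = 82212.68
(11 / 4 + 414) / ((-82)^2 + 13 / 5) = 8335 / 134532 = 0.06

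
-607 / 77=-7.88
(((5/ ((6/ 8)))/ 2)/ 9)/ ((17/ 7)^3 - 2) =3430/ 114129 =0.03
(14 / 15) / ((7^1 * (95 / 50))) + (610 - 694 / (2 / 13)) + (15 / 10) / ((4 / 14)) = -3895.68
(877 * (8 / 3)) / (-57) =-7016 / 171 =-41.03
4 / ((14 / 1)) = 2 / 7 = 0.29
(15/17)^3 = 3375/4913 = 0.69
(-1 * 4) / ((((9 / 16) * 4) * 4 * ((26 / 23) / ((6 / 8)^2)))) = -0.22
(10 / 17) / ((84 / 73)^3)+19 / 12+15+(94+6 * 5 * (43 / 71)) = 46192411939 / 357696864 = 129.14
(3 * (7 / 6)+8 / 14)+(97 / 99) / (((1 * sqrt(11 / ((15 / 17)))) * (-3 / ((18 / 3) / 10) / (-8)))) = 4.52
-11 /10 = -1.10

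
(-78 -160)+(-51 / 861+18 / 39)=-886477 / 3731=-237.60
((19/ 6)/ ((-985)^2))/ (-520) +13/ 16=614880089/ 756775500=0.81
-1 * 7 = -7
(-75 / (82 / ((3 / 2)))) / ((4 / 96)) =-32.93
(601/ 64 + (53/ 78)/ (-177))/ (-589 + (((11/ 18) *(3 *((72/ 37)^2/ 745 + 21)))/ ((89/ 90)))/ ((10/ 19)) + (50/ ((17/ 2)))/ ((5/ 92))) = -6399313952768855/ 277313258769285024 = -0.02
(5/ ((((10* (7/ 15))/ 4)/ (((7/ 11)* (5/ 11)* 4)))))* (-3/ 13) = -1.14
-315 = -315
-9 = -9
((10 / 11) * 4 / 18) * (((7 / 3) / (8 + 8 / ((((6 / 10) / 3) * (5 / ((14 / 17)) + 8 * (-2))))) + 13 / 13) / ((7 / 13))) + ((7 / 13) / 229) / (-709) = 32789433181 / 55051094826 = 0.60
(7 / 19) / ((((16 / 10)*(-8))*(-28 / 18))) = 45 / 2432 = 0.02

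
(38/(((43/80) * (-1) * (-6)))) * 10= 15200/129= 117.83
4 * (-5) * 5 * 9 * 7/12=-525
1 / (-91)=-1 / 91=-0.01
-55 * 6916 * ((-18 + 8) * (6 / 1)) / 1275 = 304304 / 17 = 17900.24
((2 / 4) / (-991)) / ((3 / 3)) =-0.00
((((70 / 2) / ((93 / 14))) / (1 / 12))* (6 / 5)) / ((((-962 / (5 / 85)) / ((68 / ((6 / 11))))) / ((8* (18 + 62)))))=-5519360 / 14911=-370.15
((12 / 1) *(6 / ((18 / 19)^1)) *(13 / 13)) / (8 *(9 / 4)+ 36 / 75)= 950 / 231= 4.11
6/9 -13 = -37/3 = -12.33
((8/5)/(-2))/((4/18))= -18/5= -3.60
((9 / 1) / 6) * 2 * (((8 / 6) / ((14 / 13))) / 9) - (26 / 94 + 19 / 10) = -52229 / 29610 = -1.76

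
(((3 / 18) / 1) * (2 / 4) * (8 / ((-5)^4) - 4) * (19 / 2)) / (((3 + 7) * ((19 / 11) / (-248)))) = 424886 / 9375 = 45.32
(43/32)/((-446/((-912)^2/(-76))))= 32.97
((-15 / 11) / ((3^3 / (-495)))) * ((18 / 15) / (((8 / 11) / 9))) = 1485 / 4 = 371.25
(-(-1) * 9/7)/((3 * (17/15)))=45/119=0.38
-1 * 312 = -312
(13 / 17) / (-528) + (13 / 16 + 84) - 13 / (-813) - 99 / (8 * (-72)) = 275679367 / 3243328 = 85.00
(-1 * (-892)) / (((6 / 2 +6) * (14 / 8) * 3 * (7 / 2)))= 7136 / 1323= 5.39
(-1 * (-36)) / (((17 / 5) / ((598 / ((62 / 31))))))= 53820 / 17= 3165.88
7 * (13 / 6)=91 / 6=15.17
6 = 6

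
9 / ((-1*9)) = -1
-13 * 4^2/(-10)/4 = 26/5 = 5.20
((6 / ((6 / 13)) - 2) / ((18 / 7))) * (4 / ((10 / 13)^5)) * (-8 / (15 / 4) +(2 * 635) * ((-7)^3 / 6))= -10378553844659 / 2250000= -4612690.60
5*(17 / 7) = 85 / 7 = 12.14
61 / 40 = 1.52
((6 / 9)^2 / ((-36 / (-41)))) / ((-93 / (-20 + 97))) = -3157 / 7533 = -0.42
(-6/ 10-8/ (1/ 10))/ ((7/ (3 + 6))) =-3627/ 35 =-103.63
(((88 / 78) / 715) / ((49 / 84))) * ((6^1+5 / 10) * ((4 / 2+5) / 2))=4 / 65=0.06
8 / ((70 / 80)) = 64 / 7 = 9.14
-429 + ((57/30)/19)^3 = -428999/1000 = -429.00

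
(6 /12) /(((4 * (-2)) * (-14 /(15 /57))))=5 /4256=0.00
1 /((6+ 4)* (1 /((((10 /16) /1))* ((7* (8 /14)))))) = 1 /4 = 0.25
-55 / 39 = -1.41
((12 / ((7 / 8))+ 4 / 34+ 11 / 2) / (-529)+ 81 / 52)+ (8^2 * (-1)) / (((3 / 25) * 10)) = -508814105 / 9820356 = -51.81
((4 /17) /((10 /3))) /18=1 /255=0.00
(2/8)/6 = 0.04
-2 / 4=-1 / 2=-0.50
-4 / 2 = -2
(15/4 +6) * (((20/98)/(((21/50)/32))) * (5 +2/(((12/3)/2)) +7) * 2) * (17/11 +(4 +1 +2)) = 127088000/3773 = 33683.54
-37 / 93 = -0.40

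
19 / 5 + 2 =29 / 5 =5.80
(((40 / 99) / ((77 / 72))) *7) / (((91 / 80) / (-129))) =-3302400 / 11011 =-299.92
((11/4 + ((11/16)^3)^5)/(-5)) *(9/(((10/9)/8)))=-51430324450579566327/1441151880758558720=-35.69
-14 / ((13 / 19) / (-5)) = 1330 / 13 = 102.31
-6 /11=-0.55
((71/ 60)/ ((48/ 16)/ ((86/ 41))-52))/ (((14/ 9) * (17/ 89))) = -815151/ 10350620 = -0.08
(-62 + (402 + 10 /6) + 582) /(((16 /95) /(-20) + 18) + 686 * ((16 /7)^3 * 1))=1316225 /11699238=0.11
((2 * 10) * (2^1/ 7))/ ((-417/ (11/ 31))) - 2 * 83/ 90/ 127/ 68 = -59501129/ 11721945060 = -0.01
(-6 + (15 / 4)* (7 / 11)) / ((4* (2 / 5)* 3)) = -265 / 352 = -0.75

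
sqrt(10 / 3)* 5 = 5* sqrt(30) / 3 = 9.13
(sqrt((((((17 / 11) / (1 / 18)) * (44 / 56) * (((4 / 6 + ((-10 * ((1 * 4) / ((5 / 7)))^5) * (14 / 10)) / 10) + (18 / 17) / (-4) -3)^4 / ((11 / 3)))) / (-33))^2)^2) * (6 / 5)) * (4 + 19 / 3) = 16159918318796019667429120686836164663159167499928387516248709999460163572309713311 / 3189227864678289279254386201500892639160156250000000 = 5067031583968095691509420000000.00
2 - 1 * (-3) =5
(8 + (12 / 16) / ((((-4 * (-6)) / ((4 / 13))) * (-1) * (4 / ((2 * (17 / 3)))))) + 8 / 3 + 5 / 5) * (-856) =-259047 / 26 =-9963.35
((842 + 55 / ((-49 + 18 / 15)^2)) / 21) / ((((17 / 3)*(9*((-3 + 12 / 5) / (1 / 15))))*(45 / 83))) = -1330690777 / 8258839785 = -0.16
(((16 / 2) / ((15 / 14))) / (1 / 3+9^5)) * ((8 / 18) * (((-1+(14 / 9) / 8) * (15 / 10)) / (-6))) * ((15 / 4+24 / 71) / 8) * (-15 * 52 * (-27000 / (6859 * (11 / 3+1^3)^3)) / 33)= 492409125 / 92998119307016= 0.00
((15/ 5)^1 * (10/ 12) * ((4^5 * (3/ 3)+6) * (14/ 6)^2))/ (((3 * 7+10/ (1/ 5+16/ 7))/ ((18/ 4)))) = 1568175/ 622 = 2521.18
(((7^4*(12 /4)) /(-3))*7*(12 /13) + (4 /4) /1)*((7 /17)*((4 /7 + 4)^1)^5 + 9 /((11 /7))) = -12841746.75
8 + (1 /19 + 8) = 305 /19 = 16.05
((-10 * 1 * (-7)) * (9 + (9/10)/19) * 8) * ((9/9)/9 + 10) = 973336/19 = 51228.21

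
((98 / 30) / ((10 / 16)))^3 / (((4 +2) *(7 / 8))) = 34420736 / 1265625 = 27.20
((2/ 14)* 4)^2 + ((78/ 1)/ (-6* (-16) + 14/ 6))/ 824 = 0.33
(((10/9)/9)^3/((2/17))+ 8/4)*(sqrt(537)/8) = 535691*sqrt(537)/2125764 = 5.84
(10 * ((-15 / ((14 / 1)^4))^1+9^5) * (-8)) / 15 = -756142123 / 2401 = -314928.00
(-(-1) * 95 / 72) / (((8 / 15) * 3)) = 475 / 576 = 0.82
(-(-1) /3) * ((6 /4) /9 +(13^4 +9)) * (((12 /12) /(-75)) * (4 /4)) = -171421 /1350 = -126.98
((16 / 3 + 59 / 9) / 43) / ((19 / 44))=4708 / 7353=0.64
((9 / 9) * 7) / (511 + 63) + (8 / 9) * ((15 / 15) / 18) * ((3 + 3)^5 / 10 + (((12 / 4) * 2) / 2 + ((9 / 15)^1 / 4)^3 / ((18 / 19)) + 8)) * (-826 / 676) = -16430771537 / 345384000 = -47.57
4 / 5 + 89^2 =39609 / 5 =7921.80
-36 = -36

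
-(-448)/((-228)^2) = 28/3249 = 0.01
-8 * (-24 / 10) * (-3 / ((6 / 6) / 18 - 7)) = 5184 / 625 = 8.29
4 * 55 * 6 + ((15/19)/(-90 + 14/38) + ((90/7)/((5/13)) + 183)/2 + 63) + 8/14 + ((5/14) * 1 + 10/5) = 17811572/11921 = 1494.13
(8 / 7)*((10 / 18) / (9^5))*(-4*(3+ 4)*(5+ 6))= -1760 / 531441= -0.00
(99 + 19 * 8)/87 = 251/87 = 2.89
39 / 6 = 13 / 2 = 6.50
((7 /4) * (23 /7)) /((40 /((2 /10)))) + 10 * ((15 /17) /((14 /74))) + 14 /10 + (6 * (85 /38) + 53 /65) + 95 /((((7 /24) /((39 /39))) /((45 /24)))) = 2260802497 /3359200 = 673.02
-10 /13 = -0.77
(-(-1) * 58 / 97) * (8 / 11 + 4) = 3016 / 1067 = 2.83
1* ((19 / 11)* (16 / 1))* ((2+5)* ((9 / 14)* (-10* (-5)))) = 68400 / 11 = 6218.18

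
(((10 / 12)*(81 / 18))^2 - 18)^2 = 3969 / 256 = 15.50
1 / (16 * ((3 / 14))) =7 / 24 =0.29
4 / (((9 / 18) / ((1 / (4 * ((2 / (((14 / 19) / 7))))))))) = 2 / 19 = 0.11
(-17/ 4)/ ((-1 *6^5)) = 17/ 31104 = 0.00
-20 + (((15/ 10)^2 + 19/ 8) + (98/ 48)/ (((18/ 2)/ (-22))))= -4399/ 216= -20.37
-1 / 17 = -0.06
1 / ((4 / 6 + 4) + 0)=3 / 14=0.21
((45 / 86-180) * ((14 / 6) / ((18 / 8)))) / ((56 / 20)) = -8575 / 129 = -66.47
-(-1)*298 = 298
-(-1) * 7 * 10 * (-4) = -280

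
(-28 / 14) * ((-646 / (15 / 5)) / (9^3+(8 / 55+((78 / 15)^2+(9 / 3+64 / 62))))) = 2753575 / 4860642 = 0.57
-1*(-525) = 525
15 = 15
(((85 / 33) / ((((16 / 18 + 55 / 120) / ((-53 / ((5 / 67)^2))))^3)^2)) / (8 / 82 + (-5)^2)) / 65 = 1956762411880905949162577890803012559557623808 / 9974717741641240478515625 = 196172208834747456148.39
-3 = -3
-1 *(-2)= 2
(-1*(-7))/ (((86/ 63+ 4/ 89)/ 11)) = 431739/ 7906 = 54.61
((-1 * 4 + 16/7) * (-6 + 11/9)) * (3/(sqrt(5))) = 10.99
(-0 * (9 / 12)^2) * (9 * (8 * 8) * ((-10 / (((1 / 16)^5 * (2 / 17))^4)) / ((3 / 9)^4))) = 0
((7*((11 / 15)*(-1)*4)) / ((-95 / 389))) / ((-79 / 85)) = -2036804 / 22515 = -90.46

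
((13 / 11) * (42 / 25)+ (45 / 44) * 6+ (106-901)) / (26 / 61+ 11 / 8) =-35199684 / 80575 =-436.86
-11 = -11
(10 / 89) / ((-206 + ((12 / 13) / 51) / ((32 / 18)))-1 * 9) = -8840 / 16914539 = -0.00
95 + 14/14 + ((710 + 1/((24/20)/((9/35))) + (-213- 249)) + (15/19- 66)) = 74215/266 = 279.00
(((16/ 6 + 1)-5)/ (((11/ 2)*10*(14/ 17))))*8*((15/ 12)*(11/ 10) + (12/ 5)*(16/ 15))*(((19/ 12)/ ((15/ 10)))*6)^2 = -9659638/ 259875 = -37.17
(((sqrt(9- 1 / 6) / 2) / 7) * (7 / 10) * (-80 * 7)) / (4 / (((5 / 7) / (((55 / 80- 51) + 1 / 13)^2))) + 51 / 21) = -5299840 * sqrt(318) / 16052453427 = -0.01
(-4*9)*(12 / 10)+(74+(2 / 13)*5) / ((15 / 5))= -1188 / 65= -18.28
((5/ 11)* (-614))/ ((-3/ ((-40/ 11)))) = -122800/ 363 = -338.29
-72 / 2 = -36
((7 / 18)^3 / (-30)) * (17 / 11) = -0.00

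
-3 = -3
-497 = -497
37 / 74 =1 / 2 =0.50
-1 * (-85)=85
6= 6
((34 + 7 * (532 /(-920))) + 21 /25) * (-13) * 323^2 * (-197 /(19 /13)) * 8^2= 207153628182176 /575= 360267179447.26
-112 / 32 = -7 / 2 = -3.50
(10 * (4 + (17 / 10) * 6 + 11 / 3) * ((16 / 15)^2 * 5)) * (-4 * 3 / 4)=-137216 / 45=-3049.24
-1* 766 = -766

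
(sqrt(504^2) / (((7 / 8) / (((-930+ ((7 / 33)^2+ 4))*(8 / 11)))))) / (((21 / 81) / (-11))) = 13939637760 / 847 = 16457659.69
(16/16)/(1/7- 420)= -7/2939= -0.00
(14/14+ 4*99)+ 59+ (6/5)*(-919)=-3234/5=-646.80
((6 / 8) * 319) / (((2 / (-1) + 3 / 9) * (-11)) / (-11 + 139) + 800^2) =91872 / 245760055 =0.00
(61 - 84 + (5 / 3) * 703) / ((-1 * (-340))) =1723 / 510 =3.38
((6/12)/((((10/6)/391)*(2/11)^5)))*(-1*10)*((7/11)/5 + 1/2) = -1184998617/320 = -3703120.68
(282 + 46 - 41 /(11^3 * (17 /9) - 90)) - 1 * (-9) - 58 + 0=6086574 /21817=278.98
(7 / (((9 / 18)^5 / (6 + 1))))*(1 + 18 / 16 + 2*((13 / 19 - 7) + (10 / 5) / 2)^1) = -253428 / 19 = -13338.32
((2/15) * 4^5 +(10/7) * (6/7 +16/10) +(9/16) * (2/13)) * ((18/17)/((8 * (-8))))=-32134629/13861120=-2.32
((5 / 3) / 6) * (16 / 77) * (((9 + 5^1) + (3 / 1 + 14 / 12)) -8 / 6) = 2020 / 2079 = 0.97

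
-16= -16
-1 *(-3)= 3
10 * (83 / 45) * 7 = 1162 / 9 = 129.11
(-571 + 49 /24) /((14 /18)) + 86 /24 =-122293 /168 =-727.93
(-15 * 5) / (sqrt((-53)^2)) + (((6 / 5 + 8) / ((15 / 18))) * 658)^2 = 1748017633317 / 33125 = 52770343.65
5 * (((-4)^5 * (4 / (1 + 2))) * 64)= -1310720 / 3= -436906.67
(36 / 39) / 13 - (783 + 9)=-133836 / 169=-791.93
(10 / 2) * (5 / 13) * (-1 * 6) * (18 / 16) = -12.98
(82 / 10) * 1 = 41 / 5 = 8.20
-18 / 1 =-18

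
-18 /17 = -1.06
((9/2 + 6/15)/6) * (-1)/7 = -7/60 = -0.12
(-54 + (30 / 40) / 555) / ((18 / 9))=-39959 / 1480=-27.00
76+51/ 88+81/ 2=10303/ 88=117.08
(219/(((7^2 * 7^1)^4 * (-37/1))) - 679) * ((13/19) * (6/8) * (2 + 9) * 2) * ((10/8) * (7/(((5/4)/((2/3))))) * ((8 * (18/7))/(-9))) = 81765.89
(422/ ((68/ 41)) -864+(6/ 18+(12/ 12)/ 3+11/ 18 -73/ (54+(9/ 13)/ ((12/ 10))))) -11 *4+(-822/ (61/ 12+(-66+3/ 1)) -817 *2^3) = -360898480939/ 50296455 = -7175.43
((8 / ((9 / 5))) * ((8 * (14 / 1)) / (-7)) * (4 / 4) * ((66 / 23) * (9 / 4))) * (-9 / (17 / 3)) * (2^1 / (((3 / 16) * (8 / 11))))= 4181760 / 391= 10695.04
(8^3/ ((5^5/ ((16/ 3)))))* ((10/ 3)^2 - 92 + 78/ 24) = -1144832/ 16875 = -67.84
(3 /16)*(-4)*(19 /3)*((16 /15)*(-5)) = 76 /3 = 25.33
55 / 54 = 1.02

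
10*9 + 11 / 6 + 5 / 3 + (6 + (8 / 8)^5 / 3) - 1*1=593 / 6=98.83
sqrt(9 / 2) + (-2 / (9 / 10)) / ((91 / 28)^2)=-320 / 1521 + 3 * sqrt(2) / 2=1.91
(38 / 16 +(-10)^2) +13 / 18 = 103.10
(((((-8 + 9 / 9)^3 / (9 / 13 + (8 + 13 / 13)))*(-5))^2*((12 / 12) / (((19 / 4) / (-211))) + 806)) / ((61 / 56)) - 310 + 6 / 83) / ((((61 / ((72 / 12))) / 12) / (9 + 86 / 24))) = 51510329328227408 / 158436459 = 325116640.79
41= 41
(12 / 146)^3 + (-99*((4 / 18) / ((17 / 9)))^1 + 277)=1754859359 / 6613289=265.35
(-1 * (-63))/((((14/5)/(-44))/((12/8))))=-1485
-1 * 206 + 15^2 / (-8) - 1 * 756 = -7921 / 8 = -990.12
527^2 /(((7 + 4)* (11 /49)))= 13608721 /121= 112468.77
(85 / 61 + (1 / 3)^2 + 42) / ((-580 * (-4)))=5971 / 318420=0.02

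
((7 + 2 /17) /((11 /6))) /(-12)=-11 /34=-0.32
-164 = -164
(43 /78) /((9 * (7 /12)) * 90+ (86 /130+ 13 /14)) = 1505 /1294266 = 0.00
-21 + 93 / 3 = 10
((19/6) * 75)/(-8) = -475/16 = -29.69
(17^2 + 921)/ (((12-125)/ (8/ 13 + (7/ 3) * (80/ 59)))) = -10522160/ 260013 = -40.47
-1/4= -0.25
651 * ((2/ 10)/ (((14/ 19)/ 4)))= 3534/ 5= 706.80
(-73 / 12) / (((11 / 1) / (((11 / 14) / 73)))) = -1 / 168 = -0.01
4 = 4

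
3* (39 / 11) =117 / 11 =10.64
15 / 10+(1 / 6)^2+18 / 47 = 3233 / 1692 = 1.91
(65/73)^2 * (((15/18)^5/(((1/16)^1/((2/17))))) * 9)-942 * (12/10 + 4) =-59841685787/12230055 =-4893.00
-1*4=-4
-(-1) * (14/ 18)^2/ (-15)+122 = 148181/ 1215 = 121.96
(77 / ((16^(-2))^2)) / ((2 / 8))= 20185088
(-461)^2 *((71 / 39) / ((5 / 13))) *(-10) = -30177982 / 3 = -10059327.33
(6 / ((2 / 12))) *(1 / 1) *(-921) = -33156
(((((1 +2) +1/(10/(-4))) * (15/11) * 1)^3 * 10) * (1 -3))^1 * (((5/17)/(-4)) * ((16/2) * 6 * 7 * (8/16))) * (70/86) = 8962.22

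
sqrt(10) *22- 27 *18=-486 + 22 *sqrt(10)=-416.43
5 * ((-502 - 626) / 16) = -705 / 2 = -352.50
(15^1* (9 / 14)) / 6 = 1.61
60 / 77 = 0.78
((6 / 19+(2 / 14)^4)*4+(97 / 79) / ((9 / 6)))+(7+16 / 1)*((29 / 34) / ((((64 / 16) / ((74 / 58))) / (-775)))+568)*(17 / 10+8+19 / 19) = 1292441641385519 / 14703916080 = 87897.78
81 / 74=1.09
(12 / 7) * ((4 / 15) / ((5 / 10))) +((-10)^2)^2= 350032 / 35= 10000.91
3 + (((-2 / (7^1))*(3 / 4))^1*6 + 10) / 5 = 166 / 35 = 4.74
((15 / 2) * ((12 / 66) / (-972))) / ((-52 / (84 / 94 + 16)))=1985 / 4355208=0.00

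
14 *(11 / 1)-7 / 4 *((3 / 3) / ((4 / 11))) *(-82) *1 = 4389 / 8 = 548.62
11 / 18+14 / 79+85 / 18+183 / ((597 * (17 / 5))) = 4490483 / 801771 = 5.60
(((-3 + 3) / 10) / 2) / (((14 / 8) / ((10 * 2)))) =0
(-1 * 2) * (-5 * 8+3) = 74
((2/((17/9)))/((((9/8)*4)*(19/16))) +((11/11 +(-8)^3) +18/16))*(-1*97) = 127749485/2584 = 49438.66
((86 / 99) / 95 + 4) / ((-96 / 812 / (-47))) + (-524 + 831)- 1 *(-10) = 215653093 / 112860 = 1910.80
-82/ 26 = -41/ 13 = -3.15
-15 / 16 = -0.94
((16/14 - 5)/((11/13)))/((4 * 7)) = -351/2156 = -0.16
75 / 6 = 25 / 2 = 12.50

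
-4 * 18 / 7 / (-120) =3 / 35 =0.09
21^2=441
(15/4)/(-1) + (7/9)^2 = -1019/324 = -3.15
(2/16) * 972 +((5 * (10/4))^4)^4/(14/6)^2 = 209547579288483056184201/3211264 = 65253924712662383.47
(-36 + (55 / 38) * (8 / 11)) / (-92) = 166 / 437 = 0.38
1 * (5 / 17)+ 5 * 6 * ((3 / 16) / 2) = 845 / 272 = 3.11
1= 1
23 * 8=184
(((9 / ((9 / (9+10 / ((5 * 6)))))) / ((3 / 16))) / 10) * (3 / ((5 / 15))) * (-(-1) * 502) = 112448 / 5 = 22489.60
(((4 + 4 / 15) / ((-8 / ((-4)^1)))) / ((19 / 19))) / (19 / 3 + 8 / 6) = 32 / 115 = 0.28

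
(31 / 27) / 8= 31 / 216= 0.14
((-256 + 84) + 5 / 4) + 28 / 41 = -27891 / 164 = -170.07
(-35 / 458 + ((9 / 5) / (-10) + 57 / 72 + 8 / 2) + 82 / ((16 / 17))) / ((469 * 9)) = 6297059 / 289982700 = 0.02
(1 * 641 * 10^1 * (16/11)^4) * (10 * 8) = 2295393.81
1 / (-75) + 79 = 5924 / 75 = 78.99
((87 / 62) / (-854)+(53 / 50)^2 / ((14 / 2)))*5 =1314361 / 1654625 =0.79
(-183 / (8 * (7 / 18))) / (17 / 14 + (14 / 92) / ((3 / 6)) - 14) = 37881 / 8038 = 4.71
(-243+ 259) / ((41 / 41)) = 16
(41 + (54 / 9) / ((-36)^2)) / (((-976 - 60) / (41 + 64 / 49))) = -6120187 / 3655008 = -1.67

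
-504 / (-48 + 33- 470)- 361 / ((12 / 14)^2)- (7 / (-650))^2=-90425805701 / 184421250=-490.32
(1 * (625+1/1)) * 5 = 3130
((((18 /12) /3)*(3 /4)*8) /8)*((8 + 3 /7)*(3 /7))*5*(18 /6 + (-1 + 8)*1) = 13275 /196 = 67.73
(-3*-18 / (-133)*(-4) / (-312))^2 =81 / 2989441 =0.00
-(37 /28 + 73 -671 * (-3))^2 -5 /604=-515788522755 /118384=-4356910.75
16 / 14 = 8 / 7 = 1.14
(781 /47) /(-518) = -0.03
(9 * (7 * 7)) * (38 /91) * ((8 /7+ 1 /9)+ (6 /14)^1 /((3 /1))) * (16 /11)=4864 /13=374.15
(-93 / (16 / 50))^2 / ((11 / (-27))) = -145951875 / 704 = -207318.00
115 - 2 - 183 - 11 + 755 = 674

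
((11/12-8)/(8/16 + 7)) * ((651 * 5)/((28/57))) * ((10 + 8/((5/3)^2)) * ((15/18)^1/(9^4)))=-1612093/157464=-10.24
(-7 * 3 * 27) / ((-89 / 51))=28917 / 89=324.91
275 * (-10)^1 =-2750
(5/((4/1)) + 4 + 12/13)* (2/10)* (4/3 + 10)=13.99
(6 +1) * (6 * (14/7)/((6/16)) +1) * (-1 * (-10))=2310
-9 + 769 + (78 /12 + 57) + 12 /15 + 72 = 8963 /10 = 896.30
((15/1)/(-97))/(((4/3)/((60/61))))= -675/5917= -0.11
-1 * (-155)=155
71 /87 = 0.82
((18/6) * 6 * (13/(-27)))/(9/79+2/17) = -34918/933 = -37.43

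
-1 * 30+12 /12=-29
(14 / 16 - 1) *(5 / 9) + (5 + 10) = 1075 / 72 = 14.93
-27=-27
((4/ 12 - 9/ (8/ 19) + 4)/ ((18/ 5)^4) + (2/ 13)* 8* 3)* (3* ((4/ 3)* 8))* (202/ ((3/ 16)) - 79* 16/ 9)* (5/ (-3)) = -1239601252580/ 6908733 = -179425.27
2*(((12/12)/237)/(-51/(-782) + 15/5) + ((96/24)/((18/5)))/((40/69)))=256381/66834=3.84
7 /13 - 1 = -6 /13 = -0.46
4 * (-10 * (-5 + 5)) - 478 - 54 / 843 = -134336 / 281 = -478.06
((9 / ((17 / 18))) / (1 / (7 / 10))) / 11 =567 / 935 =0.61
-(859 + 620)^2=-2187441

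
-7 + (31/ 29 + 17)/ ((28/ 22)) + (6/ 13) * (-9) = 8031/ 2639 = 3.04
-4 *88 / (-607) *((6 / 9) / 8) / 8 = 11 / 1821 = 0.01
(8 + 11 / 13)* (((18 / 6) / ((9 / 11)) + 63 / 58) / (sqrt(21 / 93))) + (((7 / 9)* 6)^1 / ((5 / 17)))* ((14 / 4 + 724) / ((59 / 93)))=95105* sqrt(217) / 15834 + 1073499 / 59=18283.38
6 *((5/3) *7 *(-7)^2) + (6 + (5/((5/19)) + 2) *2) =3478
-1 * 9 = -9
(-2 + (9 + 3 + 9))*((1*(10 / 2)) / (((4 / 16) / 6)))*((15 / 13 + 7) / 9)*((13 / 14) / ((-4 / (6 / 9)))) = -20140 / 63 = -319.68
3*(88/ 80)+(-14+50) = 393/ 10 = 39.30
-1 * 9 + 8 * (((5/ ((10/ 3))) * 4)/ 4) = 3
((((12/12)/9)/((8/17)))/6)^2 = 289/186624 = 0.00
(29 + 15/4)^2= 17161/16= 1072.56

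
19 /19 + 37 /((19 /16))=611 /19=32.16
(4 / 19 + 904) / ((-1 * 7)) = -17180 / 133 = -129.17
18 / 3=6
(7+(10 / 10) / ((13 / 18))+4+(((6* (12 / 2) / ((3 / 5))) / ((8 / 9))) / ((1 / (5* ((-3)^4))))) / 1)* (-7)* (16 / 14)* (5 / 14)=-7110970 / 91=-78142.53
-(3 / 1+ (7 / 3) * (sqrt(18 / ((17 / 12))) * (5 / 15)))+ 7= 4 -14 * sqrt(102) / 51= 1.23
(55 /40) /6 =11 /48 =0.23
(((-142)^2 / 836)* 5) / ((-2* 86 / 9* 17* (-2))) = 226845 / 1222232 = 0.19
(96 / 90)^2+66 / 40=2509 / 900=2.79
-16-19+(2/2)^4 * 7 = -28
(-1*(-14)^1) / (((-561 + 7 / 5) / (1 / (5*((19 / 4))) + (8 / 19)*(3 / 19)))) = -1372 / 505039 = -0.00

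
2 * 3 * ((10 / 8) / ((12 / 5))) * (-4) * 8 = -100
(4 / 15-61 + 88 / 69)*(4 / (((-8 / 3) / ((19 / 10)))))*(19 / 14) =7405193 / 32200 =229.97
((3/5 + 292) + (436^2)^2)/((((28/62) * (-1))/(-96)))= 268855481943984/35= 7681585198399.54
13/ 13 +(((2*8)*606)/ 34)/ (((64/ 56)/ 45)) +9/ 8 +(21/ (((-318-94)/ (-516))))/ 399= 2989156957/ 266152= 11231.01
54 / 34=27 / 17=1.59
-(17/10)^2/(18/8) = -289/225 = -1.28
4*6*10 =240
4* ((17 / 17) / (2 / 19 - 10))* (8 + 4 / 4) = -171 / 47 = -3.64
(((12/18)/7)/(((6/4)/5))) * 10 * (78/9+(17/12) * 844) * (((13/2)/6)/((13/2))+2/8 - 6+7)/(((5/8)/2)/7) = 121325.43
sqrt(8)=2*sqrt(2)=2.83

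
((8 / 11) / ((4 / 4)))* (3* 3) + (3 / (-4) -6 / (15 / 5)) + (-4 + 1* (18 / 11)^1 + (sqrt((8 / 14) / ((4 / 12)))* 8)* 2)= 63 / 44 + 32* sqrt(21) / 7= 22.38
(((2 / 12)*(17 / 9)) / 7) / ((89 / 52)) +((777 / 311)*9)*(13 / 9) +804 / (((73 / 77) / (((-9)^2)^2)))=2124866006060387 / 381887163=5564120.01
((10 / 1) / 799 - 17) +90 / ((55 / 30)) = 282157 / 8789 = 32.10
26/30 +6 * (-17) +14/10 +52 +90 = 634/15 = 42.27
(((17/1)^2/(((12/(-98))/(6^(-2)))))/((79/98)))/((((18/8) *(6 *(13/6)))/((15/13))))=-3469445/1081431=-3.21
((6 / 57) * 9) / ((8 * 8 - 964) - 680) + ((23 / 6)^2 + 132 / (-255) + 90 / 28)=559128739 / 32151420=17.39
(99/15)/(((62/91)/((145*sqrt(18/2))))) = 261261/62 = 4213.89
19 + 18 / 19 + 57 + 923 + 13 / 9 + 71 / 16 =2751949 / 2736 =1005.83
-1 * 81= -81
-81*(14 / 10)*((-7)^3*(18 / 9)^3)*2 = 3111696 / 5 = 622339.20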